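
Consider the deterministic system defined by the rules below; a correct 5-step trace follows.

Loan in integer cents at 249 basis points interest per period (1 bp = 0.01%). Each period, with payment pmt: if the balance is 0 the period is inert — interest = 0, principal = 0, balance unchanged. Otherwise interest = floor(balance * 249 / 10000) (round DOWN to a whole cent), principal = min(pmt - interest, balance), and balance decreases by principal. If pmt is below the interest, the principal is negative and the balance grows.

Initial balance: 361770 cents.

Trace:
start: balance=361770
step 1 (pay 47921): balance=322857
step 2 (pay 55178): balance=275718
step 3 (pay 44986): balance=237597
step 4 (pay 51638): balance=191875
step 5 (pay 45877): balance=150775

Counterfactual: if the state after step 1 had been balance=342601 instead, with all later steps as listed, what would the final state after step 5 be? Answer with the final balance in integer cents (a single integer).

state after step 1 := balance=342601
step 2 (pay 55178): balance=295953
step 3 (pay 44986): balance=258336
step 4 (pay 51638): balance=213130
step 5 (pay 45877): balance=172559

172559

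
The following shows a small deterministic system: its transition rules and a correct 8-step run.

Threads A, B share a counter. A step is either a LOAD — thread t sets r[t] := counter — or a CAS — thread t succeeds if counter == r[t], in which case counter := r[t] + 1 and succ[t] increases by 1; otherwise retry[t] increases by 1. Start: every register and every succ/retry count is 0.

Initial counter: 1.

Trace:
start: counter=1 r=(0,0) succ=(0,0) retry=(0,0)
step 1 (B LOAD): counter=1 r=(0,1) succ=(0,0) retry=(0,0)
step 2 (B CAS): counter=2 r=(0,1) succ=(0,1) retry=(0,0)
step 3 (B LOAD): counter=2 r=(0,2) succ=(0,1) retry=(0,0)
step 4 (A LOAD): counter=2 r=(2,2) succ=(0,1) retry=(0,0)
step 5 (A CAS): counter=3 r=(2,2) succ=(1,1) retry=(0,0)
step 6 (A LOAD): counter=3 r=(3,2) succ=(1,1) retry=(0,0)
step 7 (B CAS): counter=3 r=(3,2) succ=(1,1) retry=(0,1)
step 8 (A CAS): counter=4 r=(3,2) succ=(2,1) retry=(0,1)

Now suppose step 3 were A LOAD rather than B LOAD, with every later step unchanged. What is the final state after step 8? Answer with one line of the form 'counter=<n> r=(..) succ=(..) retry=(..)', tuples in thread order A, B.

counter=4 r=(3,1) succ=(2,1) retry=(0,1)

(re-executing from step 3 with the substitution; state before step 3: counter=2 r=(0,1) succ=(0,1) retry=(0,0))
step 3 (A LOAD): counter=2 r=(2,1) succ=(0,1) retry=(0,0)
step 4 (A LOAD): counter=2 r=(2,1) succ=(0,1) retry=(0,0)
step 5 (A CAS): counter=3 r=(2,1) succ=(1,1) retry=(0,0)
step 6 (A LOAD): counter=3 r=(3,1) succ=(1,1) retry=(0,0)
step 7 (B CAS): counter=3 r=(3,1) succ=(1,1) retry=(0,1)
step 8 (A CAS): counter=4 r=(3,1) succ=(2,1) retry=(0,1)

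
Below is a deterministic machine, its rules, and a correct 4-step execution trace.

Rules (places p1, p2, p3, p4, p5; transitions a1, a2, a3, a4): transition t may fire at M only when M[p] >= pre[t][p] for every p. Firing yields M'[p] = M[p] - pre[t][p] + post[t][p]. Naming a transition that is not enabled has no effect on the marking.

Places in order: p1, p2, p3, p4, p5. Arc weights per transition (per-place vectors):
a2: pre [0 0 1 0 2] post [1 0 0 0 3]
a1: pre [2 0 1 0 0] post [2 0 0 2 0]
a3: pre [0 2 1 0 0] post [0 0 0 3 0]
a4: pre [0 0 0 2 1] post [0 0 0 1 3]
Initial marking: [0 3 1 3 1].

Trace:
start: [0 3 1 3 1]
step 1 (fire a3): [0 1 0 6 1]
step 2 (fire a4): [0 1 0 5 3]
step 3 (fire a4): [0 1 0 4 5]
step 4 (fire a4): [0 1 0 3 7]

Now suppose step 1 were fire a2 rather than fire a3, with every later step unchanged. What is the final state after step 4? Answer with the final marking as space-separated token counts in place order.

0 3 1 1 5

(re-executing from step 1 with the substitution; state before step 1: [0 3 1 3 1])
step 1 (fire a2): [0 3 1 3 1]
step 2 (fire a4): [0 3 1 2 3]
step 3 (fire a4): [0 3 1 1 5]
step 4 (fire a4): [0 3 1 1 5]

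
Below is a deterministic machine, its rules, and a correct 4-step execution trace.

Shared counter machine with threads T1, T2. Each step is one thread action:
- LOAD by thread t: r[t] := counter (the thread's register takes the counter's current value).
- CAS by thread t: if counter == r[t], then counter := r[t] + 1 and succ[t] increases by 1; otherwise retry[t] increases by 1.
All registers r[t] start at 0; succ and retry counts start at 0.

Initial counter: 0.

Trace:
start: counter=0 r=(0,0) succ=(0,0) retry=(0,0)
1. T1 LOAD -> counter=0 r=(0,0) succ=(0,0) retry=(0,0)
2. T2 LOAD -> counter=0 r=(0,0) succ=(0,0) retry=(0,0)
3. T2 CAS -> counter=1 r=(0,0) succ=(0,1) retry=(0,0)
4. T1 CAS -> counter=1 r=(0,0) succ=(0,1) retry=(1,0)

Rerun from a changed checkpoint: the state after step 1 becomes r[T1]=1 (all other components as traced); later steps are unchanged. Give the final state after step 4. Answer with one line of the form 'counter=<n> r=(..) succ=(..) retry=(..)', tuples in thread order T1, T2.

state after step 1 := counter=0 r=(1,0) succ=(0,0) retry=(0,0)
2. T2 LOAD -> counter=0 r=(1,0) succ=(0,0) retry=(0,0)
3. T2 CAS -> counter=1 r=(1,0) succ=(0,1) retry=(0,0)
4. T1 CAS -> counter=2 r=(1,0) succ=(1,1) retry=(0,0)

counter=2 r=(1,0) succ=(1,1) retry=(0,0)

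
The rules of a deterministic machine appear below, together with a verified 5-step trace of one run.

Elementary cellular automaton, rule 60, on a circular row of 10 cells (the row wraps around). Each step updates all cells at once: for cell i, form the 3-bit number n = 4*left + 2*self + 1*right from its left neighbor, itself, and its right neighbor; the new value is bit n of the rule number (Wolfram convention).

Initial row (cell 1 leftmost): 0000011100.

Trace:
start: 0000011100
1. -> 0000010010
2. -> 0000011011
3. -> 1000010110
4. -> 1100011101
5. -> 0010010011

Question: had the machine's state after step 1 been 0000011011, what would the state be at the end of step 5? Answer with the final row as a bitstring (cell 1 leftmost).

state after step 1 := 0000011011
2. -> 1000010110
3. -> 1100011101
4. -> 0010010011
5. -> 1011011010

1011011010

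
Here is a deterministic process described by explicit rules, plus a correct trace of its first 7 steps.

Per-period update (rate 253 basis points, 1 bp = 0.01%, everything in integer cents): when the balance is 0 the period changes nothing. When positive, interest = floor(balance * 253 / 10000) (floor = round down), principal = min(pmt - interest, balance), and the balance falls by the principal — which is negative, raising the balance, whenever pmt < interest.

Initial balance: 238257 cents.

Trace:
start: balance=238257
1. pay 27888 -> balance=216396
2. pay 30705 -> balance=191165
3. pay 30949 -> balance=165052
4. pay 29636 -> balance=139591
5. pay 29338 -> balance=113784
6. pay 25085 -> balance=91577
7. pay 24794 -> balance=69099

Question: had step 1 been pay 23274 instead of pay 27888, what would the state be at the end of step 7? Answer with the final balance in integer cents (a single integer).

(re-executing from step 1 with the substitution; state before step 1: balance=238257)
1. pay 23274 -> balance=221010
2. pay 30705 -> balance=195896
3. pay 30949 -> balance=169903
4. pay 29636 -> balance=144565
5. pay 29338 -> balance=118884
6. pay 25085 -> balance=96806
7. pay 24794 -> balance=74461

74461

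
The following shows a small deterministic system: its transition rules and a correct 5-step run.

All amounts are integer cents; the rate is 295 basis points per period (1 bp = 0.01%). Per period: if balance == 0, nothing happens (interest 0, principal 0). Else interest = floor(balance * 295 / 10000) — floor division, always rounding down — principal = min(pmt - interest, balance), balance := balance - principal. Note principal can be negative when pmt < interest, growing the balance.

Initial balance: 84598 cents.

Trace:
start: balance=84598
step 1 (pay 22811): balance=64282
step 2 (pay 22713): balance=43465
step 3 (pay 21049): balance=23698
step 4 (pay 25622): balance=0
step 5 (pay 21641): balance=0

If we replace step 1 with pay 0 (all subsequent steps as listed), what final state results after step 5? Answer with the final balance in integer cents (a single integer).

(re-executing from step 1 with the substitution; state before step 1: balance=84598)
step 1 (pay 0): balance=87093
step 2 (pay 22713): balance=66949
step 3 (pay 21049): balance=47874
step 4 (pay 25622): balance=23664
step 5 (pay 21641): balance=2721

2721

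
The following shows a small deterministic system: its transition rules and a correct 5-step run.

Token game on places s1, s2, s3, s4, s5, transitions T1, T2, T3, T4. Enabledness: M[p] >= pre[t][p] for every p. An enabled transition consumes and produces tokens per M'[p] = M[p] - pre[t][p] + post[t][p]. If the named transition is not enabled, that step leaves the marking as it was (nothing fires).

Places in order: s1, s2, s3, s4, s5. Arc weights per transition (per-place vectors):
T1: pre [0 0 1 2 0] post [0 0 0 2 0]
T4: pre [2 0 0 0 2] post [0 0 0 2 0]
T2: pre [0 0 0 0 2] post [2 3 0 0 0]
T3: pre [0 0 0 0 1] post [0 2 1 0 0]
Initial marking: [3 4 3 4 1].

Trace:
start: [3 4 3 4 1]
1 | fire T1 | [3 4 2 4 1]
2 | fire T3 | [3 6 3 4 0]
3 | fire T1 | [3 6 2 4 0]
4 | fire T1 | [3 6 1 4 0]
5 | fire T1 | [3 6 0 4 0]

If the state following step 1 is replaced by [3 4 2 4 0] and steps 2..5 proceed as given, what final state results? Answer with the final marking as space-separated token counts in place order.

state after step 1 := [3 4 2 4 0]
2 | fire T3 | [3 4 2 4 0]
3 | fire T1 | [3 4 1 4 0]
4 | fire T1 | [3 4 0 4 0]
5 | fire T1 | [3 4 0 4 0]

3 4 0 4 0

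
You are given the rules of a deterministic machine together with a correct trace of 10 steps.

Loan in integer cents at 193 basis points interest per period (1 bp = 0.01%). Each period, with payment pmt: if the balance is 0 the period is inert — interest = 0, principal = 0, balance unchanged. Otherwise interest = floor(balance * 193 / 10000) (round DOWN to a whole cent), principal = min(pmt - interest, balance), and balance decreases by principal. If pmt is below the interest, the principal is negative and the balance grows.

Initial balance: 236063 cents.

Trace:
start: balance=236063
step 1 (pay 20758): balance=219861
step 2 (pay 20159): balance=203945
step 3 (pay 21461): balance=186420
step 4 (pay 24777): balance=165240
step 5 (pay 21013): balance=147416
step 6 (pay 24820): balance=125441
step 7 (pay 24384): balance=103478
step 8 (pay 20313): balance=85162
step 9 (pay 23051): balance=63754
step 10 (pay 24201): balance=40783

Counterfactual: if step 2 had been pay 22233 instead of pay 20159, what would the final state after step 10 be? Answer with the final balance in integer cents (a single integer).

(re-executing from step 2 with the substitution; state before step 2: balance=219861)
step 2 (pay 22233): balance=201871
step 3 (pay 21461): balance=184306
step 4 (pay 24777): balance=163086
step 5 (pay 21013): balance=145220
step 6 (pay 24820): balance=123202
step 7 (pay 24384): balance=101195
step 8 (pay 20313): balance=82835
step 9 (pay 23051): balance=61382
step 10 (pay 24201): balance=38365

38365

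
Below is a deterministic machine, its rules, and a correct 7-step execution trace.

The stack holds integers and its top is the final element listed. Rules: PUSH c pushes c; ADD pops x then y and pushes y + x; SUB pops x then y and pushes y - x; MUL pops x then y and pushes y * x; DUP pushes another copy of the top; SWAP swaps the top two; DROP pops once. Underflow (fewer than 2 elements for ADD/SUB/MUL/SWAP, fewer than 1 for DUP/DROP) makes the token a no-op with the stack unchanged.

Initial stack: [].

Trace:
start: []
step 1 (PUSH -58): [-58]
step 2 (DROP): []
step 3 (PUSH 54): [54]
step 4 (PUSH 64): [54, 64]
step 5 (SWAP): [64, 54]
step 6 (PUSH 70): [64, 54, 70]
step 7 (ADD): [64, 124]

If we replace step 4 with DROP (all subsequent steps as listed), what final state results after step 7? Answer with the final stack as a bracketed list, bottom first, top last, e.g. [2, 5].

(re-executing from step 4 with the substitution; state before step 4: [54])
step 4 (DROP): []
step 5 (SWAP): []
step 6 (PUSH 70): [70]
step 7 (ADD): [70]

[70]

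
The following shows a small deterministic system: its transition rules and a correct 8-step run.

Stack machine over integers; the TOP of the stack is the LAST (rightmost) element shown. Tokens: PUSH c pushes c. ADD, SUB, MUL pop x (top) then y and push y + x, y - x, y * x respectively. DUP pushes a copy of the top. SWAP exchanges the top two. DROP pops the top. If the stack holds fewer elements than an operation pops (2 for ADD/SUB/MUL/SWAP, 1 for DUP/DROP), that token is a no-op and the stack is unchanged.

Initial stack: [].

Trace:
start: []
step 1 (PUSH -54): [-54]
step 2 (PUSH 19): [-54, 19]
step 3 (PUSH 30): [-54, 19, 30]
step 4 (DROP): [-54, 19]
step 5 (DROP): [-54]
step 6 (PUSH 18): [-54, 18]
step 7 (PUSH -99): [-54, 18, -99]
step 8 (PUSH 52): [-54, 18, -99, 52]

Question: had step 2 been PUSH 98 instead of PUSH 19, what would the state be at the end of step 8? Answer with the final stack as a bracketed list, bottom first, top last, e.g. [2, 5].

(re-executing from step 2 with the substitution; state before step 2: [-54])
step 2 (PUSH 98): [-54, 98]
step 3 (PUSH 30): [-54, 98, 30]
step 4 (DROP): [-54, 98]
step 5 (DROP): [-54]
step 6 (PUSH 18): [-54, 18]
step 7 (PUSH -99): [-54, 18, -99]
step 8 (PUSH 52): [-54, 18, -99, 52]

[-54, 18, -99, 52]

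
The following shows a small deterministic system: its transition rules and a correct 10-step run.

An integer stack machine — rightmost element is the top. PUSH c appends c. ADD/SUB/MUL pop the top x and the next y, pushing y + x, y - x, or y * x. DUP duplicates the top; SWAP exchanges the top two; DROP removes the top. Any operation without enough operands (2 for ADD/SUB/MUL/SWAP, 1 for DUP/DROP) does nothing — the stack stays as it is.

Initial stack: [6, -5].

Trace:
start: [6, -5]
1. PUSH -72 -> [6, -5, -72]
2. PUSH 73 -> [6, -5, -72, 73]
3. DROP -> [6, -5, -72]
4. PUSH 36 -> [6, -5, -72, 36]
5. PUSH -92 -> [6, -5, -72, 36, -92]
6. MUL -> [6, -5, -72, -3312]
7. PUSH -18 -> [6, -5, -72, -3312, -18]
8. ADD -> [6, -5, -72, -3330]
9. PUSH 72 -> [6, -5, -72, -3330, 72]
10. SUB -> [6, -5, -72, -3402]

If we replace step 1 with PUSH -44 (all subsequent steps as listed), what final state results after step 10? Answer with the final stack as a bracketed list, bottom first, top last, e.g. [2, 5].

[6, -5, -44, -3402]

(re-executing from step 1 with the substitution; state before step 1: [6, -5])
1. PUSH -44 -> [6, -5, -44]
2. PUSH 73 -> [6, -5, -44, 73]
3. DROP -> [6, -5, -44]
4. PUSH 36 -> [6, -5, -44, 36]
5. PUSH -92 -> [6, -5, -44, 36, -92]
6. MUL -> [6, -5, -44, -3312]
7. PUSH -18 -> [6, -5, -44, -3312, -18]
8. ADD -> [6, -5, -44, -3330]
9. PUSH 72 -> [6, -5, -44, -3330, 72]
10. SUB -> [6, -5, -44, -3402]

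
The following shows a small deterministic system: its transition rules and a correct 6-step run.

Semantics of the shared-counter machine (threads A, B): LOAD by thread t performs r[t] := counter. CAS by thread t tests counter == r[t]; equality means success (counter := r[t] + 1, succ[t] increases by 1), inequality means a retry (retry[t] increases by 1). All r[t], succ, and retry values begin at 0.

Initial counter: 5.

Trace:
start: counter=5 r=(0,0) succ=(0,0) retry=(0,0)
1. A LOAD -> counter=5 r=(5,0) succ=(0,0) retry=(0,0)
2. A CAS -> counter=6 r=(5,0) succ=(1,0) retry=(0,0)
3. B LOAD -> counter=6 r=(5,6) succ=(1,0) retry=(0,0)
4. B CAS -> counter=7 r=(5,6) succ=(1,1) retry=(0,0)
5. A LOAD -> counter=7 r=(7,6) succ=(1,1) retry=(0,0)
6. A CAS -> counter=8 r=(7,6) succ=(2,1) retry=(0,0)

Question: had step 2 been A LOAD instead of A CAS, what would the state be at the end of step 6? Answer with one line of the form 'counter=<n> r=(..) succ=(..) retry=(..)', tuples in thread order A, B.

counter=7 r=(6,5) succ=(1,1) retry=(0,0)

(re-executing from step 2 with the substitution; state before step 2: counter=5 r=(5,0) succ=(0,0) retry=(0,0))
2. A LOAD -> counter=5 r=(5,0) succ=(0,0) retry=(0,0)
3. B LOAD -> counter=5 r=(5,5) succ=(0,0) retry=(0,0)
4. B CAS -> counter=6 r=(5,5) succ=(0,1) retry=(0,0)
5. A LOAD -> counter=6 r=(6,5) succ=(0,1) retry=(0,0)
6. A CAS -> counter=7 r=(6,5) succ=(1,1) retry=(0,0)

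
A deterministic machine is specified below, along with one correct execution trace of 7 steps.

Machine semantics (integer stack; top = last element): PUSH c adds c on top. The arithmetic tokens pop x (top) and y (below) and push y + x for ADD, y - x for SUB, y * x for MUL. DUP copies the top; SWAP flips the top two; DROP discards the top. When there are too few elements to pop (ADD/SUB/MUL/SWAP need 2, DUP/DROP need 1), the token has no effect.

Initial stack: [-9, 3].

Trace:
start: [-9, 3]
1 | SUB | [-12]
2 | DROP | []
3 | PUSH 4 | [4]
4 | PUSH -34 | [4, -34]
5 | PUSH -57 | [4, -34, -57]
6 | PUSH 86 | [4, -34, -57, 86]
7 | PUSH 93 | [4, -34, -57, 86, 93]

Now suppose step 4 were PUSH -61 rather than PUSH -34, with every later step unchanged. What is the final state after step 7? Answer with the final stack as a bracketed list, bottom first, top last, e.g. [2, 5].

(re-executing from step 4 with the substitution; state before step 4: [4])
4 | PUSH -61 | [4, -61]
5 | PUSH -57 | [4, -61, -57]
6 | PUSH 86 | [4, -61, -57, 86]
7 | PUSH 93 | [4, -61, -57, 86, 93]

[4, -61, -57, 86, 93]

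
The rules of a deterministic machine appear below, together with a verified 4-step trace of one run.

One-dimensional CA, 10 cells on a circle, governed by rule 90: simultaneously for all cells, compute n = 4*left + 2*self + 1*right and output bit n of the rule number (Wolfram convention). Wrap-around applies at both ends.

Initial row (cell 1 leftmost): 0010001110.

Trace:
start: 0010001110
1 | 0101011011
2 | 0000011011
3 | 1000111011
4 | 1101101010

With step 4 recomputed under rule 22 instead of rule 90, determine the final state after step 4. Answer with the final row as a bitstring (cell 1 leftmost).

(re-executing step 4 under rule 22; state before step 4: 1000111011)
4 | 0101000000

0101000000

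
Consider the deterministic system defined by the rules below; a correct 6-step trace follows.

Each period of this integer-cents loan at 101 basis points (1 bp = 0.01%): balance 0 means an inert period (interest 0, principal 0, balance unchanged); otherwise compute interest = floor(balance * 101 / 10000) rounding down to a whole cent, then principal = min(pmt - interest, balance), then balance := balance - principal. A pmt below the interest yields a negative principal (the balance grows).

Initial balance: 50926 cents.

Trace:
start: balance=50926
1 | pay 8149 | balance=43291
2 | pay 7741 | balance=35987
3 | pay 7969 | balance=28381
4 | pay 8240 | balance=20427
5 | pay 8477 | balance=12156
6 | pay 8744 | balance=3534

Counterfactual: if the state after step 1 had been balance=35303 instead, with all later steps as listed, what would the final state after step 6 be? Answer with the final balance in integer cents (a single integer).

0

state after step 1 := balance=35303
2 | pay 7741 | balance=27918
3 | pay 7969 | balance=20230
4 | pay 8240 | balance=12194
5 | pay 8477 | balance=3840
6 | pay 8744 | balance=0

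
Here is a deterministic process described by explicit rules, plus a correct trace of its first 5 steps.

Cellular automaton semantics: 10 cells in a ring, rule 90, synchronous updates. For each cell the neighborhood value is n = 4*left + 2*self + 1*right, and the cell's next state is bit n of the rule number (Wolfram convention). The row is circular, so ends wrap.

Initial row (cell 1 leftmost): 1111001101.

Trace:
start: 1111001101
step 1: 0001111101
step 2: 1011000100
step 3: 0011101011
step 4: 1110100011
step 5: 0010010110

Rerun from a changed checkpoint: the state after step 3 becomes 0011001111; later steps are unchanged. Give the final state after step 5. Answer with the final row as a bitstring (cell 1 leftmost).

state after step 3 := 0011001111
step 4: 1111111001
step 5: 0000001111

0000001111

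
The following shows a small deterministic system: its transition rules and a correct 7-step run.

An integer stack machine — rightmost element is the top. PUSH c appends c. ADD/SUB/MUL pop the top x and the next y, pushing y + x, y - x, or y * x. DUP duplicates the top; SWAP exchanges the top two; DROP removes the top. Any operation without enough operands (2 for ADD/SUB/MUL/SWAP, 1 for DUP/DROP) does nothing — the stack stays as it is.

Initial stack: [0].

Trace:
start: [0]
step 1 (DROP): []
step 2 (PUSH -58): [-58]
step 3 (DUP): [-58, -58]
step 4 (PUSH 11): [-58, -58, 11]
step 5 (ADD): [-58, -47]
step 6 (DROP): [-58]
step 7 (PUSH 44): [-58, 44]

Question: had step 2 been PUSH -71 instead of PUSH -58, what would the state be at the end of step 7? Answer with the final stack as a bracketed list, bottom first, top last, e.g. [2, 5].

(re-executing from step 2 with the substitution; state before step 2: [])
step 2 (PUSH -71): [-71]
step 3 (DUP): [-71, -71]
step 4 (PUSH 11): [-71, -71, 11]
step 5 (ADD): [-71, -60]
step 6 (DROP): [-71]
step 7 (PUSH 44): [-71, 44]

[-71, 44]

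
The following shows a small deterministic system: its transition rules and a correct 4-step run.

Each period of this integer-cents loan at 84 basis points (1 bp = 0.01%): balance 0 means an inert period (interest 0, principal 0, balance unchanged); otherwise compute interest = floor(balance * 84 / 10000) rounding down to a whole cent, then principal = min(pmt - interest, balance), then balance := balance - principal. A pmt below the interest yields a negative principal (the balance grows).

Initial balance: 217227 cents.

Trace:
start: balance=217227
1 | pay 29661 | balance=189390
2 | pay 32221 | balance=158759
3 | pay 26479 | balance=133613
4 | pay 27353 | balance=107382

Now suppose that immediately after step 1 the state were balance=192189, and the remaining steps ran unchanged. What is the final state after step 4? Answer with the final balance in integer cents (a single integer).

110253

state after step 1 := balance=192189
2 | pay 32221 | balance=161582
3 | pay 26479 | balance=136460
4 | pay 27353 | balance=110253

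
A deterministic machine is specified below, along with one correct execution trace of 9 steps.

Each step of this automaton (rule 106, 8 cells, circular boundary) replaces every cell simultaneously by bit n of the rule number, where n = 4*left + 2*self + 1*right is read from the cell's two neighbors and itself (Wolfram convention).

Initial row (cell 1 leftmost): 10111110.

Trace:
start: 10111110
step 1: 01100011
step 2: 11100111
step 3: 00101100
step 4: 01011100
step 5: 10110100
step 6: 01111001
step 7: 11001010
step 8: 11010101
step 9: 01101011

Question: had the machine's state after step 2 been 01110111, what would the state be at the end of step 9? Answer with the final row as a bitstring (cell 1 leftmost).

11011101

state after step 2 := 01110111
step 3: 11011101
step 4: 01110111
step 5: 11011101
step 6: 01110111
step 7: 11011101
step 8: 01110111
step 9: 11011101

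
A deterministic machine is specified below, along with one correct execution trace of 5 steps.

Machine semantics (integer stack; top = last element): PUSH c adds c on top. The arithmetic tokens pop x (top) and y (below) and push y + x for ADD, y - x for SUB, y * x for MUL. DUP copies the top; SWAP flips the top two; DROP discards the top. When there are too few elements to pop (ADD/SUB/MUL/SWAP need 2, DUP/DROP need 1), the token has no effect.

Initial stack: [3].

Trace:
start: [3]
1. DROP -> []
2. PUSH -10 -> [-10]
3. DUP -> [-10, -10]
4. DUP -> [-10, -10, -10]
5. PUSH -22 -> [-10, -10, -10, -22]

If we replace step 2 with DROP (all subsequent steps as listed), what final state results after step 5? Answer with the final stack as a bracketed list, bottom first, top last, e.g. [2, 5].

(re-executing from step 2 with the substitution; state before step 2: [])
2. DROP -> []
3. DUP -> []
4. DUP -> []
5. PUSH -22 -> [-22]

[-22]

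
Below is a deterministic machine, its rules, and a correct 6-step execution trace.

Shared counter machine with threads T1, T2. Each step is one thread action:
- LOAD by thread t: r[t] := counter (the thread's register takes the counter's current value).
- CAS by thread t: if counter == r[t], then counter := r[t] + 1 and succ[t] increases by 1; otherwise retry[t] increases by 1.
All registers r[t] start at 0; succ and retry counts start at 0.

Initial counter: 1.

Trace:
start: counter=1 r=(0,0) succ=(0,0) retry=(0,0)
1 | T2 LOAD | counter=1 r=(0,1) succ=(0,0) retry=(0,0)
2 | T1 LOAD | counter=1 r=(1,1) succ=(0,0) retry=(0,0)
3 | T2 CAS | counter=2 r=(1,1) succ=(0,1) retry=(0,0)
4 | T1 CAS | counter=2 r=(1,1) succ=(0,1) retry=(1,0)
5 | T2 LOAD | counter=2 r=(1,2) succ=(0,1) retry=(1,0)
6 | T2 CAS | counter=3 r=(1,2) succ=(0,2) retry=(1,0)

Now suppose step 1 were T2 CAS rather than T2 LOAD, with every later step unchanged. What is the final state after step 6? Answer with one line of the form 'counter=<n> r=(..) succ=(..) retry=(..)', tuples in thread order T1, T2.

counter=3 r=(1,2) succ=(1,1) retry=(0,2)

(re-executing from step 1 with the substitution; state before step 1: counter=1 r=(0,0) succ=(0,0) retry=(0,0))
1 | T2 CAS | counter=1 r=(0,0) succ=(0,0) retry=(0,1)
2 | T1 LOAD | counter=1 r=(1,0) succ=(0,0) retry=(0,1)
3 | T2 CAS | counter=1 r=(1,0) succ=(0,0) retry=(0,2)
4 | T1 CAS | counter=2 r=(1,0) succ=(1,0) retry=(0,2)
5 | T2 LOAD | counter=2 r=(1,2) succ=(1,0) retry=(0,2)
6 | T2 CAS | counter=3 r=(1,2) succ=(1,1) retry=(0,2)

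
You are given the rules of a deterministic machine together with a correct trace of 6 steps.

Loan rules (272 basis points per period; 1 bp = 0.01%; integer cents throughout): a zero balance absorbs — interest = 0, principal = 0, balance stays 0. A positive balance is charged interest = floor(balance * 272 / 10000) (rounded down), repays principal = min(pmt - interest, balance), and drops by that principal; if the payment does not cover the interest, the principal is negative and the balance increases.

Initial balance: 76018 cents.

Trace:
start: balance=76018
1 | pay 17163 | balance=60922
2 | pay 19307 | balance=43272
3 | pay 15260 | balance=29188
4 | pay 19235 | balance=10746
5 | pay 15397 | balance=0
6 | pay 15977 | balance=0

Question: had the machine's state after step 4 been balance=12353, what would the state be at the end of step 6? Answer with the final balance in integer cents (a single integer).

0

state after step 4 := balance=12353
5 | pay 15397 | balance=0
6 | pay 15977 | balance=0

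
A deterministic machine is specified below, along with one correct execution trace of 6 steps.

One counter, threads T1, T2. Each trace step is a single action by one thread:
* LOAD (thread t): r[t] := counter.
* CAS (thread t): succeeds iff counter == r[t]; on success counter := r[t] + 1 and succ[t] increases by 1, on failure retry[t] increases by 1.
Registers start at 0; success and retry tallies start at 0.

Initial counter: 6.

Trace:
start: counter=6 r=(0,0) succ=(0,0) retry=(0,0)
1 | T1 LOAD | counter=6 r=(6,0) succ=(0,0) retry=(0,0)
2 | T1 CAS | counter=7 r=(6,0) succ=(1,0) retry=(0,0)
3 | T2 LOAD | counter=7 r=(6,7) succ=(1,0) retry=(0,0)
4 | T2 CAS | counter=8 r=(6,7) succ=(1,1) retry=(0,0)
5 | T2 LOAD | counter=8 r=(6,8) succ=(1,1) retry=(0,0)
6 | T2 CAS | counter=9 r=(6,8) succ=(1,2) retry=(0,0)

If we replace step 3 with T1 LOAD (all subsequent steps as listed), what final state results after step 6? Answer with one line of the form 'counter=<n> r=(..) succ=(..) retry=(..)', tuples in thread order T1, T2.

counter=8 r=(7,7) succ=(1,1) retry=(0,1)

(re-executing from step 3 with the substitution; state before step 3: counter=7 r=(6,0) succ=(1,0) retry=(0,0))
3 | T1 LOAD | counter=7 r=(7,0) succ=(1,0) retry=(0,0)
4 | T2 CAS | counter=7 r=(7,0) succ=(1,0) retry=(0,1)
5 | T2 LOAD | counter=7 r=(7,7) succ=(1,0) retry=(0,1)
6 | T2 CAS | counter=8 r=(7,7) succ=(1,1) retry=(0,1)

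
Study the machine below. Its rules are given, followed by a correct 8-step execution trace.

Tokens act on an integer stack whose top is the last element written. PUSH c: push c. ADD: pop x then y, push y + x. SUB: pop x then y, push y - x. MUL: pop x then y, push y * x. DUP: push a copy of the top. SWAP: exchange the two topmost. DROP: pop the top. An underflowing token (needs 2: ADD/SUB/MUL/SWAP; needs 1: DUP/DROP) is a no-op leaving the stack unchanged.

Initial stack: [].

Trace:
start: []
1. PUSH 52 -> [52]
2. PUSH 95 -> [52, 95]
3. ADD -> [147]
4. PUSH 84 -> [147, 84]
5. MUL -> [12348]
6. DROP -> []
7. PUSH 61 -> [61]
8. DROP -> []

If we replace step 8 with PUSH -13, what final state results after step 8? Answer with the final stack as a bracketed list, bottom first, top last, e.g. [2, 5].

[61, -13]

(re-executing from step 8 with the substitution; state before step 8: [61])
8. PUSH -13 -> [61, -13]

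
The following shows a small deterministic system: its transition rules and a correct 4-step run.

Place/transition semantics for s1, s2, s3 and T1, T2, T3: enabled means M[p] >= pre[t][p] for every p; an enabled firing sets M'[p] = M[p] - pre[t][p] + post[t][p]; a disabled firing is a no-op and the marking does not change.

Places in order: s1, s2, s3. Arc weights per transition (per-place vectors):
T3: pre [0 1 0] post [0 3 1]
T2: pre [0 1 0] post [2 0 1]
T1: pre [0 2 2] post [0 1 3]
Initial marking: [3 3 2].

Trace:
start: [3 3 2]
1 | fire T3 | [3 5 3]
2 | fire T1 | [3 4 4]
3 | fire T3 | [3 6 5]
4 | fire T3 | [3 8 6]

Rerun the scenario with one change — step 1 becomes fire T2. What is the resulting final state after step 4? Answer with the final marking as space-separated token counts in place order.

(re-executing from step 1 with the substitution; state before step 1: [3 3 2])
1 | fire T2 | [5 2 3]
2 | fire T1 | [5 1 4]
3 | fire T3 | [5 3 5]
4 | fire T3 | [5 5 6]

5 5 6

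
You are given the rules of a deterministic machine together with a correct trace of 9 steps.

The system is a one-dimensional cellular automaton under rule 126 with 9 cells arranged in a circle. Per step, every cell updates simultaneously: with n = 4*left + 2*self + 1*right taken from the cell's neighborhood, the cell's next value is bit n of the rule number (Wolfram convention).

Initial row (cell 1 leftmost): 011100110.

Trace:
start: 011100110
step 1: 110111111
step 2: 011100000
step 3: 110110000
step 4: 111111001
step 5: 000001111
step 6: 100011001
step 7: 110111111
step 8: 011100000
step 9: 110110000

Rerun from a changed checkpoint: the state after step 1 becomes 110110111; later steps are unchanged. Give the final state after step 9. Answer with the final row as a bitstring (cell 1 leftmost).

110000110

state after step 1 := 110110111
step 2: 011111100
step 3: 110000110
step 4: 111001111
step 5: 001111000
step 6: 011001100
step 7: 111111110
step 8: 100000011
step 9: 110000110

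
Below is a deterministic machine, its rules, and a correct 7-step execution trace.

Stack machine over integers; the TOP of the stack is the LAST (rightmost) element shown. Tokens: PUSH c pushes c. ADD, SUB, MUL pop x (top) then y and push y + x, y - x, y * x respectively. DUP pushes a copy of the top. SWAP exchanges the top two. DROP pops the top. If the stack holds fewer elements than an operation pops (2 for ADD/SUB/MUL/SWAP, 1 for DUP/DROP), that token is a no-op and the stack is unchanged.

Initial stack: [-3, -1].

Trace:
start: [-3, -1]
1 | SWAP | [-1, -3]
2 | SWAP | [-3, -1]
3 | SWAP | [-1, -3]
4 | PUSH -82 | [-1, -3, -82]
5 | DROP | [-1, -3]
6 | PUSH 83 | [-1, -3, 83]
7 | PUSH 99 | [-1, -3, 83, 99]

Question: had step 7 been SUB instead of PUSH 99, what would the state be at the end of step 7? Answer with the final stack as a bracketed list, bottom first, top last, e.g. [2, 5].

[-1, -86]

(re-executing from step 7 with the substitution; state before step 7: [-1, -3, 83])
7 | SUB | [-1, -86]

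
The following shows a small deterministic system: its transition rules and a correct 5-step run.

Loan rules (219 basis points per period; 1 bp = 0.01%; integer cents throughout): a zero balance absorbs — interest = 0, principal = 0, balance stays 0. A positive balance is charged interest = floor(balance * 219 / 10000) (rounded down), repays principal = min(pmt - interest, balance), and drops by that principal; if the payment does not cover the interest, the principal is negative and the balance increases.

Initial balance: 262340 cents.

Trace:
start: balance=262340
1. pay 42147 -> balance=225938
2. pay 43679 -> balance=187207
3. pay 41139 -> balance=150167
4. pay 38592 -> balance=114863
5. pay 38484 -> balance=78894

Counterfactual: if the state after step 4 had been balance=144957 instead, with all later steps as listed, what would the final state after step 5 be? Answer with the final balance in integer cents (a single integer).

state after step 4 := balance=144957
5. pay 38484 -> balance=109647

109647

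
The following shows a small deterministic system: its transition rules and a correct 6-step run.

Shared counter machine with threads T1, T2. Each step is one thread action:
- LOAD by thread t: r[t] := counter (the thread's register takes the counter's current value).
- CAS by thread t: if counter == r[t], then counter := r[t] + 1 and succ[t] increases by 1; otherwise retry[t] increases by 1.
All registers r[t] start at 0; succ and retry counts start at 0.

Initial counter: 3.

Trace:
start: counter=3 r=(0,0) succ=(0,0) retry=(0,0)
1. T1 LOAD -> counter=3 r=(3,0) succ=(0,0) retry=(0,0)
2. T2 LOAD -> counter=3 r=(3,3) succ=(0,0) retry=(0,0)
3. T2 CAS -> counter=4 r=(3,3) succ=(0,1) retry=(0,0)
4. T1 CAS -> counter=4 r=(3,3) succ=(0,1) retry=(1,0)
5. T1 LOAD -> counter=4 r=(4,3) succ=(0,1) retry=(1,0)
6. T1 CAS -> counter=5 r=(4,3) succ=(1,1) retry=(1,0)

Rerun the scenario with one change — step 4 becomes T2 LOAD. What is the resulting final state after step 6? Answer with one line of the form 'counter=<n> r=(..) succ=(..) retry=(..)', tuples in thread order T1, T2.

counter=5 r=(4,4) succ=(1,1) retry=(0,0)

(re-executing from step 4 with the substitution; state before step 4: counter=4 r=(3,3) succ=(0,1) retry=(0,0))
4. T2 LOAD -> counter=4 r=(3,4) succ=(0,1) retry=(0,0)
5. T1 LOAD -> counter=4 r=(4,4) succ=(0,1) retry=(0,0)
6. T1 CAS -> counter=5 r=(4,4) succ=(1,1) retry=(0,0)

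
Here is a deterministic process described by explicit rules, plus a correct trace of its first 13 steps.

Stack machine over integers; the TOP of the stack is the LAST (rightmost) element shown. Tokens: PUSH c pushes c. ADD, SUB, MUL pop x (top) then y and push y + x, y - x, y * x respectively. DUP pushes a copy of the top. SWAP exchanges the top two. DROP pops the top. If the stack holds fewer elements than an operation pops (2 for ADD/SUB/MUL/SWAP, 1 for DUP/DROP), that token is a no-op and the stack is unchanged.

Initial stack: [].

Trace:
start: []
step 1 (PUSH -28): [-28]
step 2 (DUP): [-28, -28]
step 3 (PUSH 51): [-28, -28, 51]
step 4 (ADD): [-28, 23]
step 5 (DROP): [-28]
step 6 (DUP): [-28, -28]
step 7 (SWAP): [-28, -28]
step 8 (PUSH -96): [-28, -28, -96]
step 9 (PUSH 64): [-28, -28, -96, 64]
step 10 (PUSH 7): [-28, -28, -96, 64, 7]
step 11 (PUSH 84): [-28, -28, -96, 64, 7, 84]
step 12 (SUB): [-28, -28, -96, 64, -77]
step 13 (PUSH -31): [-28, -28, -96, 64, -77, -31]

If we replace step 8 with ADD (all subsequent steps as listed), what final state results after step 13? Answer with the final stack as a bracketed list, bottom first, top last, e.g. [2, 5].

[-56, 64, -77, -31]

(re-executing from step 8 with the substitution; state before step 8: [-28, -28])
step 8 (ADD): [-56]
step 9 (PUSH 64): [-56, 64]
step 10 (PUSH 7): [-56, 64, 7]
step 11 (PUSH 84): [-56, 64, 7, 84]
step 12 (SUB): [-56, 64, -77]
step 13 (PUSH -31): [-56, 64, -77, -31]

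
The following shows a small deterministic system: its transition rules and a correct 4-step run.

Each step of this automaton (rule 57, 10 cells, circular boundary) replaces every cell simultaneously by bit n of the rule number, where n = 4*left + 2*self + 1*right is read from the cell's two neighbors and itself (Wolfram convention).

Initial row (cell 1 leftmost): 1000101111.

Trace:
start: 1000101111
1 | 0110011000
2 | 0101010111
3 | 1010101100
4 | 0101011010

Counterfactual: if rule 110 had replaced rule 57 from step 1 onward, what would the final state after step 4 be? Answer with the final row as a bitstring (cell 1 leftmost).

(re-executing steps 1..4 under rule 110; state before step 1: 1000101111)
1 | 1001111000
2 | 1011001001
3 | 1111011011
4 | 0001111110

0001111110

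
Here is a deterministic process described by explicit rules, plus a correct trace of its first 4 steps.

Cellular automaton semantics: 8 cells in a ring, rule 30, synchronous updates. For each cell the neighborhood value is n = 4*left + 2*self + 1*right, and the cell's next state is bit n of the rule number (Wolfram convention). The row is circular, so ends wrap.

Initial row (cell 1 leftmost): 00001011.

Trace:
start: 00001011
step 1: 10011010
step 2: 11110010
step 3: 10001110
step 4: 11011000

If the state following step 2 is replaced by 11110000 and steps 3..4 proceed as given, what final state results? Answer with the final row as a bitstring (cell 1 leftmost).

state after step 2 := 11110000
step 3: 10001001
step 4: 01011111

01011111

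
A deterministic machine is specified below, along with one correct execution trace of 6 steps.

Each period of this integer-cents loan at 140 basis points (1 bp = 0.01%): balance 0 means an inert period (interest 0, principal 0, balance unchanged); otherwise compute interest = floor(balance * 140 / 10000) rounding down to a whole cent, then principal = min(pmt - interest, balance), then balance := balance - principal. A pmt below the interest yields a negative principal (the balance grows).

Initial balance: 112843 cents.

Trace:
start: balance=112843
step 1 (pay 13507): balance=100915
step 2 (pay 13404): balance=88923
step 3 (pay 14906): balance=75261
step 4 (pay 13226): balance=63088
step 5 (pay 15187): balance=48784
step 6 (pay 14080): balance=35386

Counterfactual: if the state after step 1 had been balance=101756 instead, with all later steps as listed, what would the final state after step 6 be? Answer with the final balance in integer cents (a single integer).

state after step 1 := balance=101756
step 2 (pay 13404): balance=89776
step 3 (pay 14906): balance=76126
step 4 (pay 13226): balance=63965
step 5 (pay 15187): balance=49673
step 6 (pay 14080): balance=36288

36288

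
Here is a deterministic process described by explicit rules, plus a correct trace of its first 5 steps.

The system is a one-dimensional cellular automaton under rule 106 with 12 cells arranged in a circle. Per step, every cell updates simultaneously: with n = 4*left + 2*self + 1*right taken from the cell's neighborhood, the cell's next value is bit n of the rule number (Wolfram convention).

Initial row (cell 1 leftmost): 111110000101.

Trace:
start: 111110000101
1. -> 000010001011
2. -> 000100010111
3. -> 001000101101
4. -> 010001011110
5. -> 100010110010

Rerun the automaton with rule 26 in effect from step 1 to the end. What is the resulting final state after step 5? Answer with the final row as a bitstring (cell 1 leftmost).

(re-executing steps 1..5 under rule 26; state before step 1: 111110000101)
1. -> 000001001001
2. -> 100010110110
3. -> 010100100100
4. -> 100011011010
5. -> 010110010000

010110010000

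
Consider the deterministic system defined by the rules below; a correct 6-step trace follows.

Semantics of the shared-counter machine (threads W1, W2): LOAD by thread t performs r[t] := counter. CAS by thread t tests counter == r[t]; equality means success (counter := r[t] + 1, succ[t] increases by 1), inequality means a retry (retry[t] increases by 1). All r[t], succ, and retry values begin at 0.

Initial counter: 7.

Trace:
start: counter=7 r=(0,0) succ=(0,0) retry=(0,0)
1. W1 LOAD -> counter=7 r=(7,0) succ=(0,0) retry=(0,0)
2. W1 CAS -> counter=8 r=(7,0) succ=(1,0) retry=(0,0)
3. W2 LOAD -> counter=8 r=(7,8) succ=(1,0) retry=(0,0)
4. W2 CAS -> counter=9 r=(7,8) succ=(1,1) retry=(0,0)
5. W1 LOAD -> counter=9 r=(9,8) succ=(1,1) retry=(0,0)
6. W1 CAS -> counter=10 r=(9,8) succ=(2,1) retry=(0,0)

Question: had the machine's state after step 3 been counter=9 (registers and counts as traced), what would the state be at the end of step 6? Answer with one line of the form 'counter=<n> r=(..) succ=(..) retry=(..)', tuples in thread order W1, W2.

counter=10 r=(9,8) succ=(2,0) retry=(0,1)

state after step 3 := counter=9 r=(7,8) succ=(1,0) retry=(0,0)
4. W2 CAS -> counter=9 r=(7,8) succ=(1,0) retry=(0,1)
5. W1 LOAD -> counter=9 r=(9,8) succ=(1,0) retry=(0,1)
6. W1 CAS -> counter=10 r=(9,8) succ=(2,0) retry=(0,1)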